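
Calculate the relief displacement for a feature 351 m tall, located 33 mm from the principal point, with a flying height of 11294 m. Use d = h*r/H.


d = h * r / H = 351 * 33 / 11294 = 1.03 mm

1.03 mm


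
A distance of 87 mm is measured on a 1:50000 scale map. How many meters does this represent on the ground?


ground = 87 mm * 50000 / 1000 = 4350.0 m

4350.0 m


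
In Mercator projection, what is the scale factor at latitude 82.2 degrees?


SF = 1 / cos(82.2) = 1 / 0.135716 = 7.368

7.368


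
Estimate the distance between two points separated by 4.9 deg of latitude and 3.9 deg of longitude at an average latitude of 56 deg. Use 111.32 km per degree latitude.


dlat_km = 4.9 * 111.32 = 545.468
dlon_km = 3.9 * 111.32 * cos(56) ≈ 242.772
dist = sqrt(545.468^2 + 242.772^2) ≈ 597.1 km

597.1 km


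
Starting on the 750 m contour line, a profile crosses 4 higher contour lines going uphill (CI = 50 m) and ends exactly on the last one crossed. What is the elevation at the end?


elevation = 750 + 4 * 50 = 950 m

950 m


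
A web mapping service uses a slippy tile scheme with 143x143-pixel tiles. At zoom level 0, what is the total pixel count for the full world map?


tiles per axis = 2^0 = 1
total tiles = 1^2 = 1
pixels per axis = 1 * 143 = 143
total pixels = 143^2 = 20449

20449 pixels


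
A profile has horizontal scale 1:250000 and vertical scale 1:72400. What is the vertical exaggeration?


VE = horizontal_scale / vertical_scale = 250000 / 72400 ≈ 3.5

3.5x


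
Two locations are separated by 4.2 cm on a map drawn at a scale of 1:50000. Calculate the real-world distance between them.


ground = 4.2 cm * 50000 / 100 = 2100.0 m = 2.1 km

2.1 km


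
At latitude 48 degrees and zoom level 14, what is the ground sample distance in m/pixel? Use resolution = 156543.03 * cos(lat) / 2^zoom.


res = 156543.03 * cos(48) / 2^14 = 156543.03 * 0.66913061 / 16384 = 6.39 m/pixel

6.39 m/pixel


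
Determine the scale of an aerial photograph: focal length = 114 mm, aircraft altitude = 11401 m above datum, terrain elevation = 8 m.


scale = f / (H - h) = 114 mm / 11393 m = 114 / 11393000 = 1:99939

1:99939


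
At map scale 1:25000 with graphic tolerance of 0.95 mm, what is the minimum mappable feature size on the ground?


ground = 0.95 mm * 25000 / 1000 = 23.75 m

23.75 m


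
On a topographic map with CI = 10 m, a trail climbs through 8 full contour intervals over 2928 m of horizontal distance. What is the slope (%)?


elevation change = 8 * 10 = 80 m
slope = 80 / 2928 * 100 = 2.7%

2.7%


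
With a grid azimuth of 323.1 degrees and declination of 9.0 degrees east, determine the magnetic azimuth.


magnetic azimuth = grid azimuth - declination (east +ve)
mag_az = 323.1 - 9.0 = 314.1 degrees

314.1 degrees


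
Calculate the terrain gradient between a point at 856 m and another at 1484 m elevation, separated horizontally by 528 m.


gradient = (1484 - 856) / 528 = 628 / 528 = 1.1894

1.1894


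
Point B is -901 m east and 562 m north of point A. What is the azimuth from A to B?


az = atan2(-901, 562) = -58.0 deg
adjusted to 0-360: 302.0 degrees

302.0 degrees


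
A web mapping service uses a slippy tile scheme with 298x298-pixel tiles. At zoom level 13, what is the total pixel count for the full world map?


tiles per axis = 2^13 = 8192
total tiles = 8192^2 = 67108864
pixels per axis = 8192 * 298 = 2441216
total pixels = 2441216^2 = 5959535558656

5959535558656 pixels


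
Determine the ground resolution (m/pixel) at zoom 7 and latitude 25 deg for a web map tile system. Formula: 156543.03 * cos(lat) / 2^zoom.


res = 156543.03 * cos(25) / 2^7 = 156543.03 * 0.90630779 / 128 = 1108.41 m/pixel

1108.41 m/pixel


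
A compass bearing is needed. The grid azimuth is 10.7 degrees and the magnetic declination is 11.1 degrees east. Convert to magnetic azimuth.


magnetic azimuth = grid azimuth - declination (east +ve)
mag_az = 10.7 - 11.1 = 359.6 degrees

359.6 degrees


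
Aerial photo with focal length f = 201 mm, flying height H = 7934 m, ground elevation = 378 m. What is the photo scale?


scale = f / (H - h) = 201 mm / 7556 m = 201 / 7556000 = 1:37592

1:37592


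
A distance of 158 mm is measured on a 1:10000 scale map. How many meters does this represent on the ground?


ground = 158 mm * 10000 / 1000 = 1580.0 m

1580.0 m


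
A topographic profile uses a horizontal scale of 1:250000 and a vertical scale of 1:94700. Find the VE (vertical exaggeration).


VE = horizontal_scale / vertical_scale = 250000 / 94700 ≈ 2.6

2.6x


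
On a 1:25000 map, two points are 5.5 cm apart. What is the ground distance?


ground = 5.5 cm * 25000 / 100 = 1375.0 m = 1.375 km

1.375 km


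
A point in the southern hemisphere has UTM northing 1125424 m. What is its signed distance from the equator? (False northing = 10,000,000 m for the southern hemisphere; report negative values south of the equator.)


For southern: actual = 1125424 - 10000000 = -8874576 m

-8874576 m


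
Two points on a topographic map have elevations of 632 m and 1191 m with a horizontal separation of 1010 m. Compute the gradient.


gradient = (1191 - 632) / 1010 = 559 / 1010 = 0.5535

0.5535


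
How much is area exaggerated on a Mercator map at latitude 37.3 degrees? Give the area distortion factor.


area_distortion = 1/cos^2(37.3) = 1.58

1.58


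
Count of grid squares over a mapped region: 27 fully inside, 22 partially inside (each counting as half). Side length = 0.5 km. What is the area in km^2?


effective squares = 27 + 22 * 0.5 = 38.0
area = 38.0 * 0.25 = 9.5 km^2

9.5 km^2


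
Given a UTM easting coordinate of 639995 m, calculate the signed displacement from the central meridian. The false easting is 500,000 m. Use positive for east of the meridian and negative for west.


displacement = 639995 - 500000 = 139995 m

139995 m


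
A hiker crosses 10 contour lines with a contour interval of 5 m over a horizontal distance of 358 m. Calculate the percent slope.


elevation change = 10 * 5 = 50 m
slope = 50 / 358 * 100 = 14.0%

14.0%


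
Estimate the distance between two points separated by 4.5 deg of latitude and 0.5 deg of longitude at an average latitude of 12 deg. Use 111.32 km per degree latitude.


dlat_km = 4.5 * 111.32 = 500.94
dlon_km = 0.5 * 111.32 * cos(12) ≈ 54.444
dist = sqrt(500.94^2 + 54.444^2) ≈ 503.9 km

503.9 km


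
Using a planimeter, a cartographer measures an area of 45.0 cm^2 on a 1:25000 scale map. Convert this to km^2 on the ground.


ground_area = 45.0 * (25000/100)^2 = 2812500.0 m^2 = 2.8125 km^2 ≈ 2.813 km^2

2.813 km^2


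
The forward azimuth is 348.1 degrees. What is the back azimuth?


back azimuth = (348.1 + 180) mod 360 = 168.1 degrees

168.1 degrees


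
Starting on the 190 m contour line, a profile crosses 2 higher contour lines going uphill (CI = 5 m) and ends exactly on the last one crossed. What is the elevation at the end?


elevation = 190 + 2 * 5 = 200 m

200 m


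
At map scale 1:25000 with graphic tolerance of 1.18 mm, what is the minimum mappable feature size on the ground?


ground = 1.18 mm * 25000 / 1000 = 29.5 m

29.5 m


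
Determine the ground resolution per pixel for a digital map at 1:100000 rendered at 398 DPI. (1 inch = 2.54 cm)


pixel_cm = 2.54 / 398 ≈ 0.006382 cm
ground = pixel_cm * 100000 / 100 = 2.54 * 100000 / (398 * 100) = 254000 / 39800 ≈ 6.38 m

6.38 m


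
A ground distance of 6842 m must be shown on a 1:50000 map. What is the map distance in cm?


map_cm = 6842 * 100 / 50000 = 13.684 cm ≈ 13.68 cm

13.68 cm


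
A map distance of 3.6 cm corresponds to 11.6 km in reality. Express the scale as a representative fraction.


ground = 11.6 km = 1160000 cm; RF denominator = ground / map = 1160000 / 3.6 ≈ 322222; RF = 1:322222

1:322222


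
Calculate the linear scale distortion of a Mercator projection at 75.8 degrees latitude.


SF = 1 / cos(75.8) = 1 / 0.245307 = 4.077

4.077


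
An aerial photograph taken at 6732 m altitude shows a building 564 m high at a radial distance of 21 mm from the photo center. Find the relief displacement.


d = h * r / H = 564 * 21 / 6732 = 1.76 mm

1.76 mm


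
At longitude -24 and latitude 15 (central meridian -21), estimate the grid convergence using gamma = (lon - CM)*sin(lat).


gamma = (-24 - -21) * sin(15) = -3 * 0.258819 = -0.776 degrees

-0.776 degrees


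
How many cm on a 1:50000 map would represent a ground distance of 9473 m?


map_cm = 9473 * 100 / 50000 = 18.946 cm ≈ 18.95 cm

18.95 cm


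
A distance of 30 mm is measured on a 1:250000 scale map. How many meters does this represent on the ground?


ground = 30 mm * 250000 / 1000 = 7500.0 m

7500.0 m


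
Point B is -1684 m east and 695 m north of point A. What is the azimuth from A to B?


az = atan2(-1684, 695) = -67.6 deg
adjusted to 0-360: 292.4 degrees

292.4 degrees


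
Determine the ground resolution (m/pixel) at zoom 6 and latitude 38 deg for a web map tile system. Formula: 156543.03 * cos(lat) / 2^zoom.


res = 156543.03 * cos(38) / 2^6 = 156543.03 * 0.78801075 / 64 = 1927.46 m/pixel

1927.46 m/pixel


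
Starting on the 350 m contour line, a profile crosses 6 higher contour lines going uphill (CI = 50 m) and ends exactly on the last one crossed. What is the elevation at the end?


elevation = 350 + 6 * 50 = 650 m

650 m


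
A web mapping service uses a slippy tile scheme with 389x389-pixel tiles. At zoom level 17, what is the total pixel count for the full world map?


tiles per axis = 2^17 = 131072
total tiles = 131072^2 = 17179869184
pixels per axis = 131072 * 389 = 50987008
total pixels = 50987008^2 = 2599674984792064

2599674984792064 pixels


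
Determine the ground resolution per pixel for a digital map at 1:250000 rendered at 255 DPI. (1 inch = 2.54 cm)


pixel_cm = 2.54 / 255 ≈ 0.009961 cm
ground = pixel_cm * 250000 / 100 = 2.54 * 250000 / (255 * 100) = 635000 / 25500 ≈ 24.9 m

24.9 m


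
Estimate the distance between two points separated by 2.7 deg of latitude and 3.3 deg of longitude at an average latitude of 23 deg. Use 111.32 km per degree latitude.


dlat_km = 2.7 * 111.32 = 300.564
dlon_km = 3.3 * 111.32 * cos(23) ≈ 338.153
dist = sqrt(300.564^2 + 338.153^2) ≈ 452.4 km

452.4 km


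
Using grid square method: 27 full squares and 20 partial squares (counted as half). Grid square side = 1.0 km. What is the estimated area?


effective squares = 27 + 20 * 0.5 = 37.0
area = 37.0 * 1.0 = 37.0 km^2

37.0 km^2


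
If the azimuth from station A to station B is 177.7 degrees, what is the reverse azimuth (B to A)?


back azimuth = (177.7 + 180) mod 360 = 357.7 degrees

357.7 degrees


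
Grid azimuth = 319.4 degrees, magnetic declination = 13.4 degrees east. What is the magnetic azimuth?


magnetic azimuth = grid azimuth - declination (east +ve)
mag_az = 319.4 - 13.4 = 306.0 degrees

306.0 degrees


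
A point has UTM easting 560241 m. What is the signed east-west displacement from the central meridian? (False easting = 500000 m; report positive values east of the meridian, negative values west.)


displacement = 560241 - 500000 = 60241 m

60241 m


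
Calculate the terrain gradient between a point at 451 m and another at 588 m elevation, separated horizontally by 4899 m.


gradient = (588 - 451) / 4899 = 137 / 4899 = 0.028

0.028


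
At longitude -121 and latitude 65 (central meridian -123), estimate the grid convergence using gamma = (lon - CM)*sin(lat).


gamma = (-121 - -123) * sin(65) = 2 * 0.906308 = 1.813 degrees

1.813 degrees


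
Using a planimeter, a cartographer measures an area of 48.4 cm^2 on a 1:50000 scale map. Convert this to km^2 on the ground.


ground_area = 48.4 * (50000/100)^2 = 12100000.0 m^2 = 12.1 km^2

12.1 km^2


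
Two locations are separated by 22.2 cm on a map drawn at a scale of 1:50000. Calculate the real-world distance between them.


ground = 22.2 cm * 50000 / 100 = 11100.0 m = 11.1 km

11.1 km


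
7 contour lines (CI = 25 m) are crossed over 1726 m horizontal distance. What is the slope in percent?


elevation change = 7 * 25 = 175 m
slope = 175 / 1726 * 100 = 10.1%

10.1%


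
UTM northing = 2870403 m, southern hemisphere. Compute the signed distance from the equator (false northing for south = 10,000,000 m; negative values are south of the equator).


For southern: actual = 2870403 - 10000000 = -7129597 m

-7129597 m


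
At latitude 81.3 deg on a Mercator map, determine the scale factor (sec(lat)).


SF = 1 / cos(81.3) = 1 / 0.151261 = 6.611

6.611


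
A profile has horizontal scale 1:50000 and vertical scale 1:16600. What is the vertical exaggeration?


VE = horizontal_scale / vertical_scale = 50000 / 16600 ≈ 3.0

3.0x


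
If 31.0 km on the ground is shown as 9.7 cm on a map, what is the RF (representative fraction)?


ground = 31.0 km = 3100000 cm; RF denominator = ground / map = 3100000 / 9.7 ≈ 319588; RF = 1:319588

1:319588


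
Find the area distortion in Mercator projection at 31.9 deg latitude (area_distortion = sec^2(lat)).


area_distortion = 1/cos^2(31.9) = 1.387

1.387


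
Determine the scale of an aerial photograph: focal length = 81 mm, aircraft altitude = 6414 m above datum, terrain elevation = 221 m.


scale = f / (H - h) = 81 mm / 6193 m = 81 / 6193000 = 1:76457

1:76457


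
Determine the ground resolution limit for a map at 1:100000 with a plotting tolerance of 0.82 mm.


ground = 0.82 mm * 100000 / 1000 = 82.0 m

82.0 m


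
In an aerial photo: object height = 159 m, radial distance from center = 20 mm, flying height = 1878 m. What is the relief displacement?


d = h * r / H = 159 * 20 / 1878 = 1.69 mm

1.69 mm


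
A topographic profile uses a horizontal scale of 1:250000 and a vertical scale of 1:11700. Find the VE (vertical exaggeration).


VE = horizontal_scale / vertical_scale = 250000 / 11700 ≈ 21.4

21.4x


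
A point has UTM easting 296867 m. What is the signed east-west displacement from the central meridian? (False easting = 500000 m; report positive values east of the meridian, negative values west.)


displacement = 296867 - 500000 = -203133 m

-203133 m


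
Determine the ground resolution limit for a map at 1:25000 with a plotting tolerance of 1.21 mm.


ground = 1.21 mm * 25000 / 1000 = 30.25 m

30.25 m


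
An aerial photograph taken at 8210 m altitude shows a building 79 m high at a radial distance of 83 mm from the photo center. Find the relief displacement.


d = h * r / H = 79 * 83 / 8210 = 0.8 mm

0.8 mm


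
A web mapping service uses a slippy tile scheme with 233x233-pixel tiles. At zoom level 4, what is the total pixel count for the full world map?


tiles per axis = 2^4 = 16
total tiles = 16^2 = 256
pixels per axis = 16 * 233 = 3728
total pixels = 3728^2 = 13897984

13897984 pixels


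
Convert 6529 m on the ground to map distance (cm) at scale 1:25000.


map_cm = 6529 * 100 / 25000 = 26.116 cm ≈ 26.12 cm

26.12 cm


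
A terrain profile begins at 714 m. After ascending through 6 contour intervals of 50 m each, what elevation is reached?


elevation = 714 + 6 * 50 = 1014 m

1014 m


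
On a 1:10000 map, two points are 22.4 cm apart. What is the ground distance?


ground = 22.4 cm * 10000 / 100 = 2240.0 m = 2.24 km

2.24 km


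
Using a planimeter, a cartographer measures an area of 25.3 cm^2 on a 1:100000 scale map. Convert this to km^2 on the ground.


ground_area = 25.3 * (100000/100)^2 = 25300000.0 m^2 = 25.3 km^2

25.3 km^2


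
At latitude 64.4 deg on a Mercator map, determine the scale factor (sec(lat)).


SF = 1 / cos(64.4) = 1 / 0.432086 = 2.314

2.314


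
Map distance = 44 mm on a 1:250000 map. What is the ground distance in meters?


ground = 44 mm * 250000 / 1000 = 11000.0 m

11000.0 m


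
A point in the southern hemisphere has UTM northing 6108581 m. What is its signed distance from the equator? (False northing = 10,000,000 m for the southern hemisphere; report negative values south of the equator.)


For southern: actual = 6108581 - 10000000 = -3891419 m

-3891419 m


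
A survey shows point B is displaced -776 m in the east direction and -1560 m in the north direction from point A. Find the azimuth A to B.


az = atan2(-776, -1560) = -153.6 deg
adjusted to 0-360: 206.4 degrees

206.4 degrees


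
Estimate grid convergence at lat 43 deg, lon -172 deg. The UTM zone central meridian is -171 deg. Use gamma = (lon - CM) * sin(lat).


gamma = (-172 - -171) * sin(43) = -1 * 0.681998 = -0.682 degrees

-0.682 degrees


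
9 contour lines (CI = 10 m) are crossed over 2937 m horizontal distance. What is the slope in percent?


elevation change = 9 * 10 = 90 m
slope = 90 / 2937 * 100 = 3.1%

3.1%


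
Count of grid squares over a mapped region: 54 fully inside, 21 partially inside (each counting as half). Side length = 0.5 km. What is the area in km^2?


effective squares = 54 + 21 * 0.5 = 64.5
area = 64.5 * 0.25 = 16.125 km^2

16.125 km^2


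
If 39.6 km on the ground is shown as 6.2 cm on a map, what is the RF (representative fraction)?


ground = 39.6 km = 3960000 cm; RF denominator = ground / map = 3960000 / 6.2 ≈ 638710; RF = 1:638710

1:638710


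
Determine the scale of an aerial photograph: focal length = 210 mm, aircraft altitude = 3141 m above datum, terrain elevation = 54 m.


scale = f / (H - h) = 210 mm / 3087 m = 210 / 3087000 = 1:14700

1:14700


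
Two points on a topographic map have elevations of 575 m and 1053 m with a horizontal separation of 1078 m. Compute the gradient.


gradient = (1053 - 575) / 1078 = 478 / 1078 = 0.4434

0.4434


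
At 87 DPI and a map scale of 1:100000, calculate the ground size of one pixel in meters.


pixel_cm = 2.54 / 87 ≈ 0.029195 cm
ground = pixel_cm * 100000 / 100 = 2.54 * 100000 / (87 * 100) = 254000 / 8700 ≈ 29.2 m

29.2 m


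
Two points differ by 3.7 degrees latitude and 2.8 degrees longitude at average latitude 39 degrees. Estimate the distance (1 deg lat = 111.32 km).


dlat_km = 3.7 * 111.32 = 411.884
dlon_km = 2.8 * 111.32 * cos(39) ≈ 242.233
dist = sqrt(411.884^2 + 242.233^2) ≈ 477.8 km

477.8 km


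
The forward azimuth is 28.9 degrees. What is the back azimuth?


back azimuth = (28.9 + 180) mod 360 = 208.9 degrees

208.9 degrees


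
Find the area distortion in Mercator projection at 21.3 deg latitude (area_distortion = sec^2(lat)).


area_distortion = 1/cos^2(21.3) = 1.152

1.152


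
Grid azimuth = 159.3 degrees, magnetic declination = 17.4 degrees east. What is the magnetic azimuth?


magnetic azimuth = grid azimuth - declination (east +ve)
mag_az = 159.3 - 17.4 = 141.9 degrees

141.9 degrees


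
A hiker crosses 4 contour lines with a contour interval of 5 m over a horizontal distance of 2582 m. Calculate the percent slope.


elevation change = 4 * 5 = 20 m
slope = 20 / 2582 * 100 = 0.8%

0.8%


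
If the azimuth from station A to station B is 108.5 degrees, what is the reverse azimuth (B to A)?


back azimuth = (108.5 + 180) mod 360 = 288.5 degrees

288.5 degrees


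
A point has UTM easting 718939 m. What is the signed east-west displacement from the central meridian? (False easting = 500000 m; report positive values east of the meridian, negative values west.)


displacement = 718939 - 500000 = 218939 m

218939 m


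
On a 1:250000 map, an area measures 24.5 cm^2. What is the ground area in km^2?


ground_area = 24.5 * (250000/100)^2 = 153125000.0 m^2 = 153.125 km^2

153.125 km^2


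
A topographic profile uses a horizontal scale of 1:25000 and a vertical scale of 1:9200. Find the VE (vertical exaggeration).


VE = horizontal_scale / vertical_scale = 25000 / 9200 ≈ 2.7

2.7x


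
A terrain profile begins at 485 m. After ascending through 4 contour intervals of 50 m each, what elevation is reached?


elevation = 485 + 4 * 50 = 685 m

685 m


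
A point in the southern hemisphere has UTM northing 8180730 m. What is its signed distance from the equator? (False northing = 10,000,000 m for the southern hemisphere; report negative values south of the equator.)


For southern: actual = 8180730 - 10000000 = -1819270 m

-1819270 m


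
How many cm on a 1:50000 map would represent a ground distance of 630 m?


map_cm = 630 * 100 / 50000 = 1.26 cm

1.26 cm


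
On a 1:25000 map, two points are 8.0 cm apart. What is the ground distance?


ground = 8.0 cm * 25000 / 100 = 2000.0 m = 2.0 km

2.0 km


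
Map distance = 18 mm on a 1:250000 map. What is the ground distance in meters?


ground = 18 mm * 250000 / 1000 = 4500.0 m

4500.0 m


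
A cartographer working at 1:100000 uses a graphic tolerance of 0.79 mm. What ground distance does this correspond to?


ground = 0.79 mm * 100000 / 1000 = 79.0 m

79.0 m


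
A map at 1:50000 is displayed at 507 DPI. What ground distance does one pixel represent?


pixel_cm = 2.54 / 507 ≈ 0.00501 cm
ground = pixel_cm * 50000 / 100 = 2.54 * 50000 / (507 * 100) = 127000 / 50700 ≈ 2.5 m

2.5 m


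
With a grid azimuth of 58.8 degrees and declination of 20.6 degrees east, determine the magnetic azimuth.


magnetic azimuth = grid azimuth - declination (east +ve)
mag_az = 58.8 - 20.6 = 38.2 degrees

38.2 degrees


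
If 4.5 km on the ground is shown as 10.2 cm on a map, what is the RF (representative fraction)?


ground = 4.5 km = 450000 cm; RF denominator = ground / map = 450000 / 10.2 ≈ 44118; RF = 1:44118

1:44118


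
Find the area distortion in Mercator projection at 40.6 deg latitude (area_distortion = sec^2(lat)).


area_distortion = 1/cos^2(40.6) = 1.735

1.735


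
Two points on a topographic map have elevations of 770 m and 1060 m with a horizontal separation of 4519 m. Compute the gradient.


gradient = (1060 - 770) / 4519 = 290 / 4519 = 0.0642

0.0642


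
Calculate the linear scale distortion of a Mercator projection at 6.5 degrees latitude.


SF = 1 / cos(6.5) = 1 / 0.993572 = 1.006

1.006


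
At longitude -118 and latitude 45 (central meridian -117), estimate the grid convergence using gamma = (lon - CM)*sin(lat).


gamma = (-118 - -117) * sin(45) = -1 * 0.707107 = -0.707 degrees

-0.707 degrees


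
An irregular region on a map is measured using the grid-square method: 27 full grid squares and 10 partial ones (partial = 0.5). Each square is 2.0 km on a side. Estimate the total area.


effective squares = 27 + 10 * 0.5 = 32.0
area = 32.0 * 4.0 = 128.0 km^2

128.0 km^2


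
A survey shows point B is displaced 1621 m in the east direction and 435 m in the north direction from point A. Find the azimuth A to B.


az = atan2(1621, 435) = 75.0 deg
adjusted to 0-360: 75.0 degrees

75.0 degrees


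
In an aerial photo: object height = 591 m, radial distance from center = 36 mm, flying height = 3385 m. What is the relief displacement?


d = h * r / H = 591 * 36 / 3385 = 6.29 mm

6.29 mm


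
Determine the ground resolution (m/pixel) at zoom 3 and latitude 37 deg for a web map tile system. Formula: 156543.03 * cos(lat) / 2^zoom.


res = 156543.03 * cos(37) / 2^3 = 156543.03 * 0.79863551 / 8 = 15627.6 m/pixel

15627.6 m/pixel


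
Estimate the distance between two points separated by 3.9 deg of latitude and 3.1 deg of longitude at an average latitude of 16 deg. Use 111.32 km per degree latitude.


dlat_km = 3.9 * 111.32 = 434.148
dlon_km = 3.1 * 111.32 * cos(16) ≈ 331.724
dist = sqrt(434.148^2 + 331.724^2) ≈ 546.4 km

546.4 km


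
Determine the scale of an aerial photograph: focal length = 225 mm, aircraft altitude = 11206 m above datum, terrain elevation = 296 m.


scale = f / (H - h) = 225 mm / 10910 m = 225 / 10910000 = 1:48489

1:48489


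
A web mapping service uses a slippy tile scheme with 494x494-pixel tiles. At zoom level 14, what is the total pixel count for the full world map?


tiles per axis = 2^14 = 16384
total tiles = 16384^2 = 268435456
pixels per axis = 16384 * 494 = 8093696
total pixels = 8093696^2 = 65507914940416

65507914940416 pixels


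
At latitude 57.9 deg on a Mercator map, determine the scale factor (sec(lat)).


SF = 1 / cos(57.9) = 1 / 0.531399 = 1.882

1.882


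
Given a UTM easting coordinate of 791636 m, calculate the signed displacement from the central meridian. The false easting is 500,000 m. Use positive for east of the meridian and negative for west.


displacement = 791636 - 500000 = 291636 m

291636 m


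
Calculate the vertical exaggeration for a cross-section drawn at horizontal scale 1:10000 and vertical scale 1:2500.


VE = horizontal_scale / vertical_scale = 10000 / 2500 = 4.0

4.0x


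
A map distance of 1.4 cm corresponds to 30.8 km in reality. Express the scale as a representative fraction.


ground = 30.8 km = 3080000 cm; RF denominator = ground / map = 3080000 / 1.4 = 2200000; RF = 1:2200000

1:2200000


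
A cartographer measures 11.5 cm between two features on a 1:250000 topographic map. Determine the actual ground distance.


ground = 11.5 cm * 250000 / 100 = 28750.0 m = 28.75 km

28.75 km


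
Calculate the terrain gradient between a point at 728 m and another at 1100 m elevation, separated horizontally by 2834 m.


gradient = (1100 - 728) / 2834 = 372 / 2834 = 0.1313

0.1313


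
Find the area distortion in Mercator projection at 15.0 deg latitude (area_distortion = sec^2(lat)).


area_distortion = 1/cos^2(15.0) = 1.072

1.072


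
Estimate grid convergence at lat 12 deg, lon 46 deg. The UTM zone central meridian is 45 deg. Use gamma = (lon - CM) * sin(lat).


gamma = (46 - 45) * sin(12) = 1 * 0.207912 = 0.208 degrees

0.208 degrees


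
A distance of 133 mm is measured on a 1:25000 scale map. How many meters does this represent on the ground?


ground = 133 mm * 25000 / 1000 = 3325.0 m

3325.0 m


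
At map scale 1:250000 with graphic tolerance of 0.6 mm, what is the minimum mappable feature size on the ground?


ground = 0.6 mm * 250000 / 1000 = 150.0 m

150.0 m


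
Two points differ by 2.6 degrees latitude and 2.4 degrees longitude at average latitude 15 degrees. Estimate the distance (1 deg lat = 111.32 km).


dlat_km = 2.6 * 111.32 = 289.432
dlon_km = 2.4 * 111.32 * cos(15) ≈ 258.064
dist = sqrt(289.432^2 + 258.064^2) ≈ 387.8 km

387.8 km


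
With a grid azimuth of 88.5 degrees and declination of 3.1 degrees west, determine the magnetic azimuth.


magnetic azimuth = grid azimuth - declination (east +ve)
mag_az = 88.5 - -3.1 = 91.6 degrees

91.6 degrees


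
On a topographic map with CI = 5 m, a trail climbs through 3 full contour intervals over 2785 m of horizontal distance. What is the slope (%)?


elevation change = 3 * 5 = 15 m
slope = 15 / 2785 * 100 = 0.5%

0.5%


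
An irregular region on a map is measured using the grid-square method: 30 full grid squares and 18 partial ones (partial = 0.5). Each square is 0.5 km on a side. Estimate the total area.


effective squares = 30 + 18 * 0.5 = 39.0
area = 39.0 * 0.25 = 9.75 km^2

9.75 km^2


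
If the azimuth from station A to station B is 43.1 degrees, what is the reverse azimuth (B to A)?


back azimuth = (43.1 + 180) mod 360 = 223.1 degrees

223.1 degrees


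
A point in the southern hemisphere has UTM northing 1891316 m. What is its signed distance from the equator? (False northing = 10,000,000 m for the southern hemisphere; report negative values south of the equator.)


For southern: actual = 1891316 - 10000000 = -8108684 m

-8108684 m


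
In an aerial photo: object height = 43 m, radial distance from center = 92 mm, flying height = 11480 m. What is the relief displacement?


d = h * r / H = 43 * 92 / 11480 = 0.34 mm

0.34 mm


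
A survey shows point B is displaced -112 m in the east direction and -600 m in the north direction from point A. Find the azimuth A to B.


az = atan2(-112, -600) = -169.4 deg
adjusted to 0-360: 190.6 degrees

190.6 degrees


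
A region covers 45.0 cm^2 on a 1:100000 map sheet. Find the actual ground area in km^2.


ground_area = 45.0 * (100000/100)^2 = 45000000.0 m^2 = 45.0 km^2

45.0 km^2


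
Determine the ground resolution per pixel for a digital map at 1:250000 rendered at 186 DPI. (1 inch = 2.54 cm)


pixel_cm = 2.54 / 186 ≈ 0.013656 cm
ground = pixel_cm * 250000 / 100 = 2.54 * 250000 / (186 * 100) = 635000 / 18600 ≈ 34.14 m

34.14 m


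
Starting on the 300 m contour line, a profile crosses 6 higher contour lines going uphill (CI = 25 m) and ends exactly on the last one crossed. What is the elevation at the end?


elevation = 300 + 6 * 25 = 450 m

450 m


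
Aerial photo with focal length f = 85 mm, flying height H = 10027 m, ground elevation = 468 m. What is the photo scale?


scale = f / (H - h) = 85 mm / 9559 m = 85 / 9559000 = 1:112459

1:112459


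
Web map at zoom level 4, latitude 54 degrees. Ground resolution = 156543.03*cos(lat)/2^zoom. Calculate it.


res = 156543.03 * cos(54) / 2^4 = 156543.03 * 0.58778525 / 16 = 5750.86 m/pixel

5750.86 m/pixel


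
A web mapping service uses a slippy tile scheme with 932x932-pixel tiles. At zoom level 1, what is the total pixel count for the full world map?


tiles per axis = 2^1 = 2
total tiles = 2^2 = 4
pixels per axis = 2 * 932 = 1864
total pixels = 1864^2 = 3474496

3474496 pixels


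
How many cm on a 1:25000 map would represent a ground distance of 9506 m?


map_cm = 9506 * 100 / 25000 = 38.024 cm ≈ 38.02 cm

38.02 cm


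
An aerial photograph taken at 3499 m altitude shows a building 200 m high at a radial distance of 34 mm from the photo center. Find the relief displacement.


d = h * r / H = 200 * 34 / 3499 = 1.94 mm

1.94 mm


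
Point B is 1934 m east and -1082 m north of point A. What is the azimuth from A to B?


az = atan2(1934, -1082) = 119.2 deg
adjusted to 0-360: 119.2 degrees

119.2 degrees


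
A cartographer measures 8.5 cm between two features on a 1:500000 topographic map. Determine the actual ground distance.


ground = 8.5 cm * 500000 / 100 = 42500.0 m = 42.5 km

42.5 km


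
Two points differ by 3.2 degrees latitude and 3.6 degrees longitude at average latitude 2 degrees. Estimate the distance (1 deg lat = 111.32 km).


dlat_km = 3.2 * 111.32 = 356.224
dlon_km = 3.6 * 111.32 * cos(2) ≈ 400.508
dist = sqrt(356.224^2 + 400.508^2) ≈ 536.0 km

536.0 km


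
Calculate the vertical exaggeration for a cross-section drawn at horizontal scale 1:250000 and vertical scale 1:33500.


VE = horizontal_scale / vertical_scale = 250000 / 33500 ≈ 7.5

7.5x


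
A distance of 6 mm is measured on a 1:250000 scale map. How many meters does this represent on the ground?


ground = 6 mm * 250000 / 1000 = 1500.0 m

1500.0 m


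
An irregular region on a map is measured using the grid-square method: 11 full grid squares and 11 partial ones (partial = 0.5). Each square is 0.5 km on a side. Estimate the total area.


effective squares = 11 + 11 * 0.5 = 16.5
area = 16.5 * 0.25 = 4.125 km^2

4.125 km^2


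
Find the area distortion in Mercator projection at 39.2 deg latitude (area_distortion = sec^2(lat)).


area_distortion = 1/cos^2(39.2) = 1.665

1.665


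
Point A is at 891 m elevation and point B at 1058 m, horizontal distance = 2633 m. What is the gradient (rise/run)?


gradient = (1058 - 891) / 2633 = 167 / 2633 = 0.0634

0.0634


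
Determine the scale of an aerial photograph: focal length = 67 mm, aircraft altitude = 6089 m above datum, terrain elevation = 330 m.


scale = f / (H - h) = 67 mm / 5759 m = 67 / 5759000 = 1:85955

1:85955


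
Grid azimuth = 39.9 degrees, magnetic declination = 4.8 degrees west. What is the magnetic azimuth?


magnetic azimuth = grid azimuth - declination (east +ve)
mag_az = 39.9 - -4.8 = 44.7 degrees

44.7 degrees


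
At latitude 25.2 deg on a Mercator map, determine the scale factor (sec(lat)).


SF = 1 / cos(25.2) = 1 / 0.904827 = 1.105

1.105


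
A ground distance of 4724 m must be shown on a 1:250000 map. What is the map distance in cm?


map_cm = 4724 * 100 / 250000 = 1.8896 cm ≈ 1.89 cm

1.89 cm


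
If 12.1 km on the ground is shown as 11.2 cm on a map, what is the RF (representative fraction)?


ground = 12.1 km = 1210000 cm; RF denominator = ground / map = 1210000 / 11.2 ≈ 108036; RF = 1:108036

1:108036


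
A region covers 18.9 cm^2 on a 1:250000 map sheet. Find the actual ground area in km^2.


ground_area = 18.9 * (250000/100)^2 = 118125000.0 m^2 = 118.125 km^2

118.125 km^2


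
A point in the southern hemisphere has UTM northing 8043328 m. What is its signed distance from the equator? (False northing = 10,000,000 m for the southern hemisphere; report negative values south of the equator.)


For southern: actual = 8043328 - 10000000 = -1956672 m

-1956672 m


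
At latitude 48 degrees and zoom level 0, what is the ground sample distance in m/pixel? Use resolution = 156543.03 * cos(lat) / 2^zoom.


res = 156543.03 * cos(48) / 2^0 = 156543.03 * 0.66913061 / 1 = 104747.73 m/pixel

104747.73 m/pixel


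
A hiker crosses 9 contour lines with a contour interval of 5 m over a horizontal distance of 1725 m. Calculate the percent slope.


elevation change = 9 * 5 = 45 m
slope = 45 / 1725 * 100 = 2.6%

2.6%


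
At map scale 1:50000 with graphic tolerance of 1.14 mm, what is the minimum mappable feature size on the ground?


ground = 1.14 mm * 50000 / 1000 = 57.0 m

57.0 m


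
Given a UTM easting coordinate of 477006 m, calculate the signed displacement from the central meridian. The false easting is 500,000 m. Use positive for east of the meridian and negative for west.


displacement = 477006 - 500000 = -22994 m

-22994 m


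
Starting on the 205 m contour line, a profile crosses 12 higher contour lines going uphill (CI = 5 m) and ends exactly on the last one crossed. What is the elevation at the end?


elevation = 205 + 12 * 5 = 265 m

265 m


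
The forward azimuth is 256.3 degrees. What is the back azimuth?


back azimuth = (256.3 + 180) mod 360 = 76.3 degrees

76.3 degrees


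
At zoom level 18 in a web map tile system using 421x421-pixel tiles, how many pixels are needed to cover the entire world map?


tiles per axis = 2^18 = 262144
total tiles = 262144^2 = 68719476736
pixels per axis = 262144 * 421 = 110362624
total pixels = 110362624^2 = 12179908776165376

12179908776165376 pixels


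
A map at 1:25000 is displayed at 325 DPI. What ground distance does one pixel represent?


pixel_cm = 2.54 / 325 ≈ 0.007815 cm
ground = pixel_cm * 25000 / 100 = 2.54 * 25000 / (325 * 100) = 63500 / 32500 ≈ 1.95 m

1.95 m


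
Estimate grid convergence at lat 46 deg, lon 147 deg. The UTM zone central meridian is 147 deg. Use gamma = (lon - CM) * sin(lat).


gamma = (147 - 147) * sin(46) = 0 * 0.71934 = 0.0 degrees

0.0 degrees


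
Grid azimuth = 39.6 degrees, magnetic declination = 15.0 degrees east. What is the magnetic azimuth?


magnetic azimuth = grid azimuth - declination (east +ve)
mag_az = 39.6 - 15.0 = 24.6 degrees

24.6 degrees


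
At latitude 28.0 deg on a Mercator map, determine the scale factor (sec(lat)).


SF = 1 / cos(28.0) = 1 / 0.882948 = 1.133

1.133


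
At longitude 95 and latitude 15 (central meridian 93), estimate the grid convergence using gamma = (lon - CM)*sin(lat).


gamma = (95 - 93) * sin(15) = 2 * 0.258819 = 0.518 degrees

0.518 degrees


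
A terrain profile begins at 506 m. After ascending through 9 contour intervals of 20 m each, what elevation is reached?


elevation = 506 + 9 * 20 = 686 m

686 m


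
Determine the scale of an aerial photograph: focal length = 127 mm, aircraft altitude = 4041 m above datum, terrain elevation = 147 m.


scale = f / (H - h) = 127 mm / 3894 m = 127 / 3894000 = 1:30661

1:30661


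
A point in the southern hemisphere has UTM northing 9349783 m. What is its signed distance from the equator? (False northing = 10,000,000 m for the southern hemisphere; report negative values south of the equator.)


For southern: actual = 9349783 - 10000000 = -650217 m

-650217 m


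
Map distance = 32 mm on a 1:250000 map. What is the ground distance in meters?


ground = 32 mm * 250000 / 1000 = 8000.0 m

8000.0 m


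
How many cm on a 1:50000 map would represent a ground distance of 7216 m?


map_cm = 7216 * 100 / 50000 = 14.432 cm ≈ 14.43 cm

14.43 cm


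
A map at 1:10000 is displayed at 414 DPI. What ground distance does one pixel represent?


pixel_cm = 2.54 / 414 ≈ 0.006135 cm
ground = pixel_cm * 10000 / 100 = 2.54 * 10000 / (414 * 100) = 25400 / 41400 ≈ 0.61 m

0.61 m


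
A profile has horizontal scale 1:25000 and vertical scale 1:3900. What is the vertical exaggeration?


VE = horizontal_scale / vertical_scale = 25000 / 3900 ≈ 6.4

6.4x


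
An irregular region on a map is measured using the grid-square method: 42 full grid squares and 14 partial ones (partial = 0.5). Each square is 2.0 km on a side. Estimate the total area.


effective squares = 42 + 14 * 0.5 = 49.0
area = 49.0 * 4.0 = 196.0 km^2

196.0 km^2


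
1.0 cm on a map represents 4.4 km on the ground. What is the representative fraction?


ground = 4.4 km = 440000 cm; RF denominator = ground / map = 440000 / 1.0 = 440000; RF = 1:440000

1:440000


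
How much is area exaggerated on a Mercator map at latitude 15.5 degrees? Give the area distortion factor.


area_distortion = 1/cos^2(15.5) = 1.077

1.077


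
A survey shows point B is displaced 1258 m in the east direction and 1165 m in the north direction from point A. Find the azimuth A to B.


az = atan2(1258, 1165) = 47.2 deg
adjusted to 0-360: 47.2 degrees

47.2 degrees


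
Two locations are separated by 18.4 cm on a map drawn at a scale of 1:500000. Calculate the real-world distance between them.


ground = 18.4 cm * 500000 / 100 = 92000.0 m = 92.0 km

92.0 km


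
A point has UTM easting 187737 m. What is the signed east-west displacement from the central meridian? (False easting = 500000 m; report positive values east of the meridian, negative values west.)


displacement = 187737 - 500000 = -312263 m

-312263 m


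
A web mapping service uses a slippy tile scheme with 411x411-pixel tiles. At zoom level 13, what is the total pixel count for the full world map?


tiles per axis = 2^13 = 8192
total tiles = 8192^2 = 67108864
pixels per axis = 8192 * 411 = 3366912
total pixels = 3366912^2 = 11336096415744

11336096415744 pixels


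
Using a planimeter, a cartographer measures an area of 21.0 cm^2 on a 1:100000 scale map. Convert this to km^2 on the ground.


ground_area = 21.0 * (100000/100)^2 = 21000000.0 m^2 = 21.0 km^2

21.0 km^2


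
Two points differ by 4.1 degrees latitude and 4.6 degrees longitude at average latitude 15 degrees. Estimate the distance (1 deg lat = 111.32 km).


dlat_km = 4.1 * 111.32 = 456.412
dlon_km = 4.6 * 111.32 * cos(15) ≈ 494.624
dist = sqrt(456.412^2 + 494.624^2) ≈ 673.0 km

673.0 km


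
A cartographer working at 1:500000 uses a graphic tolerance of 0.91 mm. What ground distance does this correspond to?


ground = 0.91 mm * 500000 / 1000 = 455.0 m

455.0 m


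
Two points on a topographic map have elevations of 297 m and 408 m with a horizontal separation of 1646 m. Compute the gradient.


gradient = (408 - 297) / 1646 = 111 / 1646 = 0.0674

0.0674


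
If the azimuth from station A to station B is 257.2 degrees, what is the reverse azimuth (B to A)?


back azimuth = (257.2 + 180) mod 360 = 77.2 degrees

77.2 degrees
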